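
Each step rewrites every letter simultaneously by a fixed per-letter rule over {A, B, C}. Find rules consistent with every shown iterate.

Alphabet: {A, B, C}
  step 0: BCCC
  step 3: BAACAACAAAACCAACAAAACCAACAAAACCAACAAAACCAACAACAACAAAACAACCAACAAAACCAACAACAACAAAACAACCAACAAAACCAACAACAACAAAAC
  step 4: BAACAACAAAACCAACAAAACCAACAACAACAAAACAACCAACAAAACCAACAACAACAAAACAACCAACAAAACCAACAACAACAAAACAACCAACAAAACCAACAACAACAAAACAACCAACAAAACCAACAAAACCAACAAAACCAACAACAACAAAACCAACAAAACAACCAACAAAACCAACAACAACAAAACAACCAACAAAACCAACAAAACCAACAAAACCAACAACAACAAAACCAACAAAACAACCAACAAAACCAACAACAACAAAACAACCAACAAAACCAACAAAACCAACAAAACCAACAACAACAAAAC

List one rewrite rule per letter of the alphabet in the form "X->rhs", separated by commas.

A->CAA, B->BAA, C->AAC

  step 3 ⇒ step 4: BAACAACAAAACCAACAAAACCAACAAAACCAACAAAACCAACAACAACAAAACAACCAACAAAACCAACAACAACAAAACAACCAACAAAACCAACAACAACAAAAC ⇒ BAA·CAA·CAA·AAC·CAA·CAA·AAC·CAA·CAA·CAA·CAA·AAC·AAC·CAA·CAA·AAC·CAA·CAA·CAA·CAA·AAC·AAC·CAA·CAA·AAC·CAA·CAA·CAA·CAA·AAC·AAC·CAA·CAA·AAC·CAA·CAA·CAA·CAA·AAC·AAC·CAA·CAA·AAC·CAA·CAA·AAC·CAA·CAA·AAC·CAA·CAA·CAA·CAA·AAC·CAA·CAA·AAC·AAC·CAA·CAA·AAC·CAA·CAA·CAA·CAA·AAC·AAC·CAA·CAA·AAC·CAA·CAA·AAC·CAA·CAA·AAC·CAA·CAA·CAA·CAA·AAC·CAA·CAA·AAC·AAC·CAA·CAA·AAC·CAA·CAA·CAA·CAA·AAC·AAC·CAA·CAA·AAC·CAA·CAA·AAC·CAA·CAA·AAC·CAA·CAA·CAA·CAA·AAC
    A ↦ CAA
    B ↦ BAA
    C ↦ AAC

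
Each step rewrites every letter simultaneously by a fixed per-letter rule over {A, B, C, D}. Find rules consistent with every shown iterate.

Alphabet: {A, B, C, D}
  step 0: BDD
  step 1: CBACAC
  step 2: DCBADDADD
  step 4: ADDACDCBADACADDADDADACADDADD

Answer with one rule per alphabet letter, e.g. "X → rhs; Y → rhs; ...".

  step 1 ⇒ step 2: CBACAC ⇒ D·CB·AD·D·AD·D
    A ↦ AD
    B ↦ CB
    C ↦ D
  step 0 ⇒ step 1: BDD ⇒ CB·AC·AC
    D ↦ AC

A->AD, B->CB, C->D, D->AC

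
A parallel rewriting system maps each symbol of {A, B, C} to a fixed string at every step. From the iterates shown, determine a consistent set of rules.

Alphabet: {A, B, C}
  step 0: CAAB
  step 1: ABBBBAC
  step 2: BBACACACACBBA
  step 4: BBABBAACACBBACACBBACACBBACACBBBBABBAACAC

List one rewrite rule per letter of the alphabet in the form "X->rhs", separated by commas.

  step 1 ⇒ step 2: ABBBBAC ⇒ BB·AC·AC·AC·AC·BB·A
    A ↦ BB
    B ↦ AC
    C ↦ A

A->BB, B->AC, C->A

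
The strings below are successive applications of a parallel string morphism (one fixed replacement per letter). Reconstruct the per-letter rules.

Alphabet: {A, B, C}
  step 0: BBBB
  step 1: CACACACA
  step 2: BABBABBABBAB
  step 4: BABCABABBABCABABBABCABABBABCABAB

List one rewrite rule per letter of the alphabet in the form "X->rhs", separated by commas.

A->B, B->CA, C->BA

  step 1 ⇒ step 2: CACACACA ⇒ BA·B·BA·B·BA·B·BA·B
    A ↦ B
    C ↦ BA
  step 0 ⇒ step 1: BBBB ⇒ CA·CA·CA·CA
    B ↦ CA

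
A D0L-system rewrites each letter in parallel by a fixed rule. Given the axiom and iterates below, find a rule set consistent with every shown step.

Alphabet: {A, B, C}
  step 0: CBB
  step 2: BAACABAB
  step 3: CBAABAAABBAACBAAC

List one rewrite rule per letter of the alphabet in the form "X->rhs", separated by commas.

  step 2 ⇒ step 3: BAACABAB ⇒ C·BAA·BAA·AB·BAA·C·BAA·C
    A ↦ BAA
    B ↦ C
    C ↦ AB

A->BAA, B->C, C->AB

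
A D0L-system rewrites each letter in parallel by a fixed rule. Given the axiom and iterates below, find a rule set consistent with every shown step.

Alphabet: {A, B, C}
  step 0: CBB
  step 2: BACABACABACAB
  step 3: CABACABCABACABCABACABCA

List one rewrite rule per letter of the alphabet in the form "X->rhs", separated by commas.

  step 2 ⇒ step 3: BACABACABACAB ⇒ CA·B·ACA·B·CA·B·ACA·B·CA·B·ACA·B·CA
    A ↦ B
    B ↦ CA
    C ↦ ACA

A->B, B->CA, C->ACA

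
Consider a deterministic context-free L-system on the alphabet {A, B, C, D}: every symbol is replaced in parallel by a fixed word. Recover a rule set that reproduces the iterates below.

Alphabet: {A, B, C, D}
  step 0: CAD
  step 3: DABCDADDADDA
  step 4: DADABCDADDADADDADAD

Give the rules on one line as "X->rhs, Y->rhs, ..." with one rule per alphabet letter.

A->D, B->A, C->BC, D->DA

  step 3 ⇒ step 4: DABCDADDADDA ⇒ DA·D·A·BC·DA·D·DA·DA·D·DA·DA·D
    A ↦ D
    B ↦ A
    C ↦ BC
    D ↦ DA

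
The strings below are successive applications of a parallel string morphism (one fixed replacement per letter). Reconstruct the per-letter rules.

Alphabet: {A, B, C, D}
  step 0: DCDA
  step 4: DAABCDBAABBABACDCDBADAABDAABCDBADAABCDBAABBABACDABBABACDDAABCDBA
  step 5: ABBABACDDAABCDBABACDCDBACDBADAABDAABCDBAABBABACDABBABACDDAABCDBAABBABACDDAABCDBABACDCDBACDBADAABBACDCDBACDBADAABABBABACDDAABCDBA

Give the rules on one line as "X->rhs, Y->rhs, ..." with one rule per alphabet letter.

  step 4 ⇒ step 5: DAABCDBAABBABACDCDBADAABDAABCDBADAABCDBAABBABACDABBABACDDAABCDBA ⇒ AB·BA·BA·CD·DA·AB·CD·BA·BA·CD·CD·BA·CD·BA·DA·AB·DA·AB·CD·BA·AB·BA·BA·CD·AB·BA·BA·CD·DA·AB·CD·BA·AB·BA·BA·CD·DA·AB·CD·BA·BA·CD·CD·BA·CD·BA·DA·AB·BA·CD·CD·BA·CD·BA·DA·AB·AB·BA·BA·CD·DA·AB·CD·BA
    A ↦ BA
    B ↦ CD
    C ↦ DA
    D ↦ AB

A->BA, B->CD, C->DA, D->AB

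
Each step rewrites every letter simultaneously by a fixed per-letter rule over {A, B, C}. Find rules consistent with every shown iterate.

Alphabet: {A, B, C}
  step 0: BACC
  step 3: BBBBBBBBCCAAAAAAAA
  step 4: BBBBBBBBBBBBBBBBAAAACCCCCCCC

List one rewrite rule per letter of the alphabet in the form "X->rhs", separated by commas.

  step 3 ⇒ step 4: BBBBBBBBCCAAAAAAAA ⇒ BB·BB·BB·BB·BB·BB·BB·BB·AA·AA·C·C·C·C·C·C·C·C
    A ↦ C
    B ↦ BB
    C ↦ AA

A->C, B->BB, C->AA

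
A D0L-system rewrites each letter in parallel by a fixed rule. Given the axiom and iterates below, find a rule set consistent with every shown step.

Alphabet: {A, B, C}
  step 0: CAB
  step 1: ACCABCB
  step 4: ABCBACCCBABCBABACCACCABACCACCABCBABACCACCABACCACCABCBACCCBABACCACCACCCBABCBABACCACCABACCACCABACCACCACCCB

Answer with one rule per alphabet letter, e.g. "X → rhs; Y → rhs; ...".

A->AB, B->CB, C->ACC

  step 0 ⇒ step 1: CAB ⇒ ACC·AB·CB
    A ↦ AB
    B ↦ CB
    C ↦ ACC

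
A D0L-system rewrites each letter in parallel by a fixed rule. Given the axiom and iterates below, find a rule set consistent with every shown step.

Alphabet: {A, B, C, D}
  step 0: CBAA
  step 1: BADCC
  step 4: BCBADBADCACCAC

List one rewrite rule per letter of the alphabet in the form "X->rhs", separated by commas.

A->C, B->AD, C->B, D->AC

  step 0 ⇒ step 1: CBAA ⇒ B·AD·C·C
    A ↦ C
    B ↦ AD
    C ↦ B
    D ↦ AC  (constrained at step 1)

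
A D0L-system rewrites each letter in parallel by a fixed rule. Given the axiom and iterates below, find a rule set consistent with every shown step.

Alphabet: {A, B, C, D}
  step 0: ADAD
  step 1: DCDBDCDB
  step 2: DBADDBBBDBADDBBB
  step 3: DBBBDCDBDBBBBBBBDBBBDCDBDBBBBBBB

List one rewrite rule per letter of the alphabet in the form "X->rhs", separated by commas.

A->DC, B->BB, C->AD, D->DB

  step 2 ⇒ step 3: DBADDBBBDBADDBBB ⇒ DB·BB·DC·DB·DB·BB·BB·BB·DB·BB·DC·DB·DB·BB·BB·BB
    A ↦ DC
    B ↦ BB
    D ↦ DB
  step 1 ⇒ step 2: DCDBDCDB ⇒ DB·AD·DB·BB·DB·AD·DB·BB
    C ↦ AD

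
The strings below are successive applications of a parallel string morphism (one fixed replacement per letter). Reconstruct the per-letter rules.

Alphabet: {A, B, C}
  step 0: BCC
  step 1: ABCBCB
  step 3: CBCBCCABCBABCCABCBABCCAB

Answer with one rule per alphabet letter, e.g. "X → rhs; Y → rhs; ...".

  step 0 ⇒ step 1: BCC ⇒ AB·CB·CB
    B ↦ AB
    C ↦ CB
    A ↦ CC  (constrained at step 1)

A->CC, B->AB, C->CB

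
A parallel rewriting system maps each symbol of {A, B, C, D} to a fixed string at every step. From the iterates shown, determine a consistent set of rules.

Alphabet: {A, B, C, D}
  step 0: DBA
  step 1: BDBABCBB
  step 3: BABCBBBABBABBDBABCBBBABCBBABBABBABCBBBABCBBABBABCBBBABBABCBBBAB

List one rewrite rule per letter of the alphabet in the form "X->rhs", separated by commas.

  step 0 ⇒ step 1: DBA ⇒ BD·BAB·CBB
    A ↦ CBB
    B ↦ BAB
    D ↦ BD
    C ↦ CB  (constrained at step 1)

A->CBB, B->BAB, C->CB, D->BD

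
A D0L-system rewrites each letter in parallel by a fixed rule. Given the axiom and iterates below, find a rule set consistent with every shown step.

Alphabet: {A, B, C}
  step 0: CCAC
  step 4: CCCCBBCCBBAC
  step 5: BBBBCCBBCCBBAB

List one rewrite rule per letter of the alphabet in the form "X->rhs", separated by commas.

A->BBA, B->C, C->B

  step 4 ⇒ step 5: CCCCBBCCBBAC ⇒ B·B·B·B·C·C·B·B·C·C·BBA·B
    A ↦ BBA
    B ↦ C
    C ↦ B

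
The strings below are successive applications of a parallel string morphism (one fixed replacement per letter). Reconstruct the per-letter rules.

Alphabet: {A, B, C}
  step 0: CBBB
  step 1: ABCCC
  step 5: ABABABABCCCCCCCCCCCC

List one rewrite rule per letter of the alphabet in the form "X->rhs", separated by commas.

  step 0 ⇒ step 1: CBBB ⇒ AB·C·C·C
    B ↦ C
    C ↦ AB
    A ↦ C  (constrained at step 1)

A->C, B->C, C->AB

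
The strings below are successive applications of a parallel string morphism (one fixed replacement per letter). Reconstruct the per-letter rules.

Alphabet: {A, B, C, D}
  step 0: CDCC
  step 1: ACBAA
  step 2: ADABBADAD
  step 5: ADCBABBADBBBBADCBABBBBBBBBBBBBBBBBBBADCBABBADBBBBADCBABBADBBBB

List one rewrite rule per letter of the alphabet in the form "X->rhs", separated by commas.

  step 1 ⇒ step 2: ACBAA ⇒ AD·A·BB·AD·AD
    A ↦ AD
    B ↦ BB
    C ↦ A
  step 0 ⇒ step 1: CDCC ⇒ A·CB·A·A
    D ↦ CB

A->AD, B->BB, C->A, D->CB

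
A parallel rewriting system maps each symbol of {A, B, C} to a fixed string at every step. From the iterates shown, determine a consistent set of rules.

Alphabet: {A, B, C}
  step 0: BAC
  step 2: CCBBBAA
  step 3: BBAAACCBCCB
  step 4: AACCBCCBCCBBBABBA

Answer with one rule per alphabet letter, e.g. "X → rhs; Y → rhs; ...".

A->CCB, B->A, C->B

  step 3 ⇒ step 4: BBAAACCBCCB ⇒ A·A·CCB·CCB·CCB·B·B·A·B·B·A
    A ↦ CCB
    B ↦ A
    C ↦ B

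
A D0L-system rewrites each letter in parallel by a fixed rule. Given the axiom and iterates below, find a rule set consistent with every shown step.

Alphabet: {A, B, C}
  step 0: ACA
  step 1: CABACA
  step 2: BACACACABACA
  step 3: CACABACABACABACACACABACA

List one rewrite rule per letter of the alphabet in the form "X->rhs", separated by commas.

A->CA, B->CA, C->BA

  step 2 ⇒ step 3: BACACACABACA ⇒ CA·CA·BA·CA·BA·CA·BA·CA·CA·CA·BA·CA
    A ↦ CA
    B ↦ CA
    C ↦ BA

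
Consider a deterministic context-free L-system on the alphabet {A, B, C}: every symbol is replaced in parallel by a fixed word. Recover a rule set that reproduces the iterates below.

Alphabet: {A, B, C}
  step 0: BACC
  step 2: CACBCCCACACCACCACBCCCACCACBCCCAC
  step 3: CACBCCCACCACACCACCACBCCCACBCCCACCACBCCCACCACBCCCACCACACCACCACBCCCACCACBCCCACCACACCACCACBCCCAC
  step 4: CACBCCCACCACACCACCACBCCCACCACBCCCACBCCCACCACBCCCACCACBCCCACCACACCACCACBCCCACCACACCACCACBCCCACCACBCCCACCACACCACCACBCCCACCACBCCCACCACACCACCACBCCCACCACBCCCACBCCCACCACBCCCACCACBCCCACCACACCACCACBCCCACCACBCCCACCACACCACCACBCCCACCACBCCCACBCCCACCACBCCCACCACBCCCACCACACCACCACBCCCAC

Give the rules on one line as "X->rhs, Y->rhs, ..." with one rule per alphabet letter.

A->BCC, B->CA, C->CAC

  step 3 ⇒ step 4: CACBCCCACCACACCACCACBCCCACBCCCACCACBCCCACCACBCCCACCACACCACCACBCCCACCACBCCCACCACACCACCACBCCCAC ⇒ CAC·BCC·CAC·CA·CAC·CAC·CAC·BCC·CAC·CAC·BCC·CAC·BCC·CAC·CAC·BCC·CAC·CAC·BCC·CAC·CA·CAC·CAC·CAC·BCC·CAC·CA·CAC·CAC·CAC·BCC·CAC·CAC·BCC·CAC·CA·CAC·CAC·CAC·BCC·CAC·CAC·BCC·CAC·CA·CAC·CAC·CAC·BCC·CAC·CAC·BCC·CAC·BCC·CAC·CAC·BCC·CAC·CAC·BCC·CAC·CA·CAC·CAC·CAC·BCC·CAC·CAC·BCC·CAC·CA·CAC·CAC·CAC·BCC·CAC·CAC·BCC·CAC·BCC·CAC·CAC·BCC·CAC·CAC·BCC·CAC·CA·CAC·CAC·CAC·BCC·CAC
    A ↦ BCC
    B ↦ CA
    C ↦ CAC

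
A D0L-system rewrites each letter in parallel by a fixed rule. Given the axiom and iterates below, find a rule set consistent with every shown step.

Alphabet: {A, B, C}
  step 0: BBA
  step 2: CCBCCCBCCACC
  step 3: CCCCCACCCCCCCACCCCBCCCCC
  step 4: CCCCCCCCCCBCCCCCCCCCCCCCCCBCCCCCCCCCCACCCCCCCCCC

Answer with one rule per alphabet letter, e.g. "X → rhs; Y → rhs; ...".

A->BC, B->CA, C->CC

  step 3 ⇒ step 4: CCCCCACCCCCCCACCCCBCCCCC ⇒ CC·CC·CC·CC·CC·BC·CC·CC·CC·CC·CC·CC·CC·BC·CC·CC·CC·CC·CA·CC·CC·CC·CC·CC
    A ↦ BC
    B ↦ CA
    C ↦ CC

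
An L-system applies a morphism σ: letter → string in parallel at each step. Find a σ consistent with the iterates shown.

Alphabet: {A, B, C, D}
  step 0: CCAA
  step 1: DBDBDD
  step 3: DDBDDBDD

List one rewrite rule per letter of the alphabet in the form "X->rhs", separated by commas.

  step 0 ⇒ step 1: CCAA ⇒ DB·DB·D·D
    A ↦ D
    C ↦ DB
    B ↦ C  (constrained at step 1)
    D ↦ A  (constrained at step 1)

A->D, B->C, C->DB, D->A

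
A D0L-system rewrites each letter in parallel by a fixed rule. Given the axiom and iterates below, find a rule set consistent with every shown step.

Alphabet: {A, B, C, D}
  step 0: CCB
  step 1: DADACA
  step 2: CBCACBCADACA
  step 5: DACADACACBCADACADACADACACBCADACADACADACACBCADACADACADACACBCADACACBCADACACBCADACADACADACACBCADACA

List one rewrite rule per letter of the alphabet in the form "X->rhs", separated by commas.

A->CA, B->CA, C->DA, D->CB

  step 1 ⇒ step 2: DADACA ⇒ CB·CA·CB·CA·DA·CA
    A ↦ CA
    C ↦ DA
    D ↦ CB
  step 0 ⇒ step 1: CCB ⇒ DA·DA·CA
    B ↦ CA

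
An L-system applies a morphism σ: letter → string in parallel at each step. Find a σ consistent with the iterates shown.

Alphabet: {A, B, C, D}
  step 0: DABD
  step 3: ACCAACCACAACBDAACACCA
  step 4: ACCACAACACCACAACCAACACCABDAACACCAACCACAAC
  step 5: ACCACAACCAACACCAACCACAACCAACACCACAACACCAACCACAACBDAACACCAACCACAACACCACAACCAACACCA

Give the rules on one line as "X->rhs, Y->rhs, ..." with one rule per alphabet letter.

A->AC, B->BD, C->CA, D->A

  step 4 ⇒ step 5: ACCACAACACCACAACCAACACCABDAACACCAACCACAAC ⇒ AC·CA·CA·AC·CA·AC·AC·CA·AC·CA·CA·AC·CA·AC·AC·CA·CA·AC·AC·CA·AC·CA·CA·AC·BD·A·AC·AC·CA·AC·CA·CA·AC·AC·CA·CA·AC·CA·AC·AC·CA
    A ↦ AC
    B ↦ BD
    C ↦ CA
    D ↦ A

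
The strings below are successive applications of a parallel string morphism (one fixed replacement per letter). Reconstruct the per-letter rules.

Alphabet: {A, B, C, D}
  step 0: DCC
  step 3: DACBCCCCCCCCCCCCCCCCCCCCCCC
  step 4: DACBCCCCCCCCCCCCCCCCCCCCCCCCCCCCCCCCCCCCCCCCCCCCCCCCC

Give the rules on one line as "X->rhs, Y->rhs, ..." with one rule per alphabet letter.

  step 3 ⇒ step 4: DACBCCCCCCCCCCCCCCCCCCCCCCC ⇒ DAC·B·CC·C·CC·CC·CC·CC·CC·CC·CC·CC·CC·CC·CC·CC·CC·CC·CC·CC·CC·CC·CC·CC·CC·CC·CC
    A ↦ B
    B ↦ C
    C ↦ CC
    D ↦ DAC

A->B, B->C, C->CC, D->DAC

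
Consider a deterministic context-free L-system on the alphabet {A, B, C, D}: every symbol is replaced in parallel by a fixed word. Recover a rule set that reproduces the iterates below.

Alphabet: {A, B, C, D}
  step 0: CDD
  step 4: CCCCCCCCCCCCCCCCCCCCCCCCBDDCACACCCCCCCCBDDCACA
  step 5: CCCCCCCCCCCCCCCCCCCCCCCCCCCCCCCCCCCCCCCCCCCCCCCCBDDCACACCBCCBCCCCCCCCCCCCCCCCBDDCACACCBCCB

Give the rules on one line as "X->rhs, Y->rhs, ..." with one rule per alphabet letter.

A->B, B->BDD, C->CC, D->CA

  step 4 ⇒ step 5: CCCCCCCCCCCCCCCCCCCCCCCCBDDCACACCCCCCCCBDDCACA ⇒ CC·CC·CC·CC·CC·CC·CC·CC·CC·CC·CC·CC·CC·CC·CC·CC·CC·CC·CC·CC·CC·CC·CC·CC·BDD·CA·CA·CC·B·CC·B·CC·CC·CC·CC·CC·CC·CC·CC·BDD·CA·CA·CC·B·CC·B
    A ↦ B
    B ↦ BDD
    C ↦ CC
    D ↦ CA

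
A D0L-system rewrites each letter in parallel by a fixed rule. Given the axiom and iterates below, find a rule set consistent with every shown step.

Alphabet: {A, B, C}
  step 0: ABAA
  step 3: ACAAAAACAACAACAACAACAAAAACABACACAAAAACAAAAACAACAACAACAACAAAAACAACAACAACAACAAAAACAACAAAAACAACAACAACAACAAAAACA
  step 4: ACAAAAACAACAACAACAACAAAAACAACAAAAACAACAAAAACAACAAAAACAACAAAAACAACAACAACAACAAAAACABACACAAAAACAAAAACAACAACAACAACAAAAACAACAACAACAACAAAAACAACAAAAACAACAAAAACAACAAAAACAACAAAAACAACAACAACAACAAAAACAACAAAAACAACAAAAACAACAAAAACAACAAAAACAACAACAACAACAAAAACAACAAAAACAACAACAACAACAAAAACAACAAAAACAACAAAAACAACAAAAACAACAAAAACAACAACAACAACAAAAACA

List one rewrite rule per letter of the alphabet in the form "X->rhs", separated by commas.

  step 3 ⇒ step 4: ACAAAAACAACAACAACAACAAAAACABACACAAAAACAAAAACAACAACAACAACAAAAACAACAACAACAACAAAAACAACAAAAACAACAACAACAACAAAAACA ⇒ ACA·AAA·ACA·ACA·ACA·ACA·ACA·AAA·ACA·ACA·AAA·ACA·ACA·AAA·ACA·ACA·AAA·ACA·ACA·AAA·ACA·ACA·ACA·ACA·ACA·AAA·ACA·BAC·ACA·AAA·ACA·AAA·ACA·ACA·ACA·ACA·ACA·AAA·ACA·ACA·ACA·ACA·ACA·AAA·ACA·ACA·AAA·ACA·ACA·AAA·ACA·ACA·AAA·ACA·ACA·AAA·ACA·ACA·ACA·ACA·ACA·AAA·ACA·ACA·AAA·ACA·ACA·AAA·ACA·ACA·AAA·ACA·ACA·AAA·ACA·ACA·ACA·ACA·ACA·AAA·ACA·ACA·AAA·ACA·ACA·ACA·ACA·ACA·AAA·ACA·ACA·AAA·ACA·ACA·AAA·ACA·ACA·AAA·ACA·ACA·AAA·ACA·ACA·ACA·ACA·ACA·AAA·ACA
    A ↦ ACA
    B ↦ BAC
    C ↦ AAA

A->ACA, B->BAC, C->AAA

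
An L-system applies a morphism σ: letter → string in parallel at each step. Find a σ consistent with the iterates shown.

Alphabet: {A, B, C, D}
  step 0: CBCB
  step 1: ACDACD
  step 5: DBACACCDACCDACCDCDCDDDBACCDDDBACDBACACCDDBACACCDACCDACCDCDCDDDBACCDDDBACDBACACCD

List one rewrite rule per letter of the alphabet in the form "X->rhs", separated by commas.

A->DB, B->D, C->AC, D->CD

  step 0 ⇒ step 1: CBCB ⇒ AC·D·AC·D
    B ↦ D
    C ↦ AC
    A ↦ DB  (constrained at step 1)
    D ↦ CD  (constrained at step 1)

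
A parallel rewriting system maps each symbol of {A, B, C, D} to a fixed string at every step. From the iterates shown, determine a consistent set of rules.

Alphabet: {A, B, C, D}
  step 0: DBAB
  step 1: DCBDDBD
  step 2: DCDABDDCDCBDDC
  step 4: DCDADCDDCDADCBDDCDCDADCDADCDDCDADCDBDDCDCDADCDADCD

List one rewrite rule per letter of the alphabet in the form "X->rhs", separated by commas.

  step 1 ⇒ step 2: DCBDDBD ⇒ DC·DA·BD·DC·DC·BD·DC
    B ↦ BD
    C ↦ DA
    D ↦ DC
  step 0 ⇒ step 1: DBAB ⇒ DC·BD·D·BD
    A ↦ D

A->D, B->BD, C->DA, D->DC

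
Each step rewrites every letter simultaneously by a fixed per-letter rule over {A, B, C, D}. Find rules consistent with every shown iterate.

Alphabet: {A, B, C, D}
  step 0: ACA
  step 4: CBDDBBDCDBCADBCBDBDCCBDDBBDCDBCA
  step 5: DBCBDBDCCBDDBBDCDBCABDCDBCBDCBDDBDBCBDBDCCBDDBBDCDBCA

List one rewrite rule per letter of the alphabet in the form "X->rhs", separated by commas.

A->CA, B->C, C->DB, D->BD

  step 4 ⇒ step 5: CBDDBBDCDBCADBCBDBDCCBDDBBDCDBCA ⇒ DB·C·BD·BD·C·C·BD·DB·BD·C·DB·CA·BD·C·DB·C·BD·C·BD·DB·DB·C·BD·BD·C·C·BD·DB·BD·C·DB·CA
    A ↦ CA
    B ↦ C
    C ↦ DB
    D ↦ BD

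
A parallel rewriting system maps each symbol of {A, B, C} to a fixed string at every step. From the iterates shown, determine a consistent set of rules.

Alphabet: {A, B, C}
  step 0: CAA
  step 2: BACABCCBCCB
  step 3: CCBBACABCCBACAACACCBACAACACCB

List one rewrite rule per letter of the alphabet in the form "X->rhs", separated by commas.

  step 2 ⇒ step 3: BACABCCBCCB ⇒ CCB·B·ACA·B·CCB·ACA·ACA·CCB·ACA·ACA·CCB
    A ↦ B
    B ↦ CCB
    C ↦ ACA

A->B, B->CCB, C->ACA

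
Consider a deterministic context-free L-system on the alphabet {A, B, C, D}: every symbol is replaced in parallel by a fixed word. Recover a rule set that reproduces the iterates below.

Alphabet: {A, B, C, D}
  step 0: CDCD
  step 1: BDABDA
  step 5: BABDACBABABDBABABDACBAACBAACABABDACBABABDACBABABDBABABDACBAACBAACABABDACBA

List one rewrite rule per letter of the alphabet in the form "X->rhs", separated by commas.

  step 0 ⇒ step 1: CDCD ⇒ BD·A·BD·A
    C ↦ BD
    D ↦ A
    A ↦ BA  (constrained at step 1)
    B ↦ AC  (constrained at step 1)

A->BA, B->AC, C->BD, D->A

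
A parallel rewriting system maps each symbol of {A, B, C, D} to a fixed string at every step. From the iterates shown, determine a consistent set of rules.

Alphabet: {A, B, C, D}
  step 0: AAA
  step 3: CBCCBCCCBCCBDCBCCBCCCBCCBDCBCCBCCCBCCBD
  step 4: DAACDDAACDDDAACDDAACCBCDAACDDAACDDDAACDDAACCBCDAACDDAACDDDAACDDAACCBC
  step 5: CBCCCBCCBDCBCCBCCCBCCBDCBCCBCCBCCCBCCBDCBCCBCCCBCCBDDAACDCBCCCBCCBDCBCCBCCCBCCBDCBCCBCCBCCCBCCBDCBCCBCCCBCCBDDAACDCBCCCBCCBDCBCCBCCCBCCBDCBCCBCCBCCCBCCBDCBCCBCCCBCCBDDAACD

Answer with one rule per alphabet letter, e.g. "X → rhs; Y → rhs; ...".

A->CCB, B->AAC, C->D, D->CBC

  step 4 ⇒ step 5: DAACDDAACDDDAACDDAACCBCDAACDDAACDDDAACDDAACCBCDAACDDAACDDDAACDDAACCBC ⇒ CBC·CCB·CCB·D·CBC·CBC·CCB·CCB·D·CBC·CBC·CBC·CCB·CCB·D·CBC·CBC·CCB·CCB·D·D·AAC·D·CBC·CCB·CCB·D·CBC·CBC·CCB·CCB·D·CBC·CBC·CBC·CCB·CCB·D·CBC·CBC·CCB·CCB·D·D·AAC·D·CBC·CCB·CCB·D·CBC·CBC·CCB·CCB·D·CBC·CBC·CBC·CCB·CCB·D·CBC·CBC·CCB·CCB·D·D·AAC·D
    A ↦ CCB
    B ↦ AAC
    C ↦ D
    D ↦ CBC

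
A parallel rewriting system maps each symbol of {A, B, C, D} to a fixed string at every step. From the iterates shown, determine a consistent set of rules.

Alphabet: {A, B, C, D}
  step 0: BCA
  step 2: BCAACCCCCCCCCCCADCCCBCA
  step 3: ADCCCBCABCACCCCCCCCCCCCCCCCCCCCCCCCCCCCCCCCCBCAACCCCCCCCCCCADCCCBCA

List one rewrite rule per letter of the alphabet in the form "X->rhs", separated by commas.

A->BCA, B->AD, C->CCC, D->ACC

  step 2 ⇒ step 3: BCAACCCCCCCCCCCADCCCBCA ⇒ AD·CCC·BCA·BCA·CCC·CCC·CCC·CCC·CCC·CCC·CCC·CCC·CCC·CCC·CCC·BCA·ACC·CCC·CCC·CCC·AD·CCC·BCA
    A ↦ BCA
    B ↦ AD
    C ↦ CCC
    D ↦ ACC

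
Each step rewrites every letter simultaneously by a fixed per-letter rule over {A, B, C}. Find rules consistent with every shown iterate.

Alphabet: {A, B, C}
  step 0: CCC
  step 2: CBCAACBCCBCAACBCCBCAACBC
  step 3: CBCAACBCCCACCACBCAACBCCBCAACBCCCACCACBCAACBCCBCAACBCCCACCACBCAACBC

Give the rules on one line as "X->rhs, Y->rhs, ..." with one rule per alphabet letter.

A->CCA, B->AA, C->CBC

  step 2 ⇒ step 3: CBCAACBCCBCAACBCCBCAACBC ⇒ CBC·AA·CBC·CCA·CCA·CBC·AA·CBC·CBC·AA·CBC·CCA·CCA·CBC·AA·CBC·CBC·AA·CBC·CCA·CCA·CBC·AA·CBC
    A ↦ CCA
    B ↦ AA
    C ↦ CBC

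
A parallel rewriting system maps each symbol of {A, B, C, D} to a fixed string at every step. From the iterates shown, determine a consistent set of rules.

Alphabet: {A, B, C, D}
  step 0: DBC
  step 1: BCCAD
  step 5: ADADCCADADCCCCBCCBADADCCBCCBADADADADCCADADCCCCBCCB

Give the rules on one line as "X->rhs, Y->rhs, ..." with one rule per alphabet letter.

A->CC, B->CC, C->AD, D->B

  step 0 ⇒ step 1: DBC ⇒ B·CC·AD
    B ↦ CC
    C ↦ AD
    D ↦ B
    A ↦ CC  (constrained at step 1)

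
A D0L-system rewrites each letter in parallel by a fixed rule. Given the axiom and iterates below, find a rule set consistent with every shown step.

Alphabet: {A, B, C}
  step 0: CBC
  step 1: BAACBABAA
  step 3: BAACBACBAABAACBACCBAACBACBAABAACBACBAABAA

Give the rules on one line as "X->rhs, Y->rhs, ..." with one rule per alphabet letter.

  step 0 ⇒ step 1: CBC ⇒ BAA·CBA·BAA
    B ↦ CBA
    C ↦ BAA
    A ↦ C  (constrained at step 1)

A->C, B->CBA, C->BAA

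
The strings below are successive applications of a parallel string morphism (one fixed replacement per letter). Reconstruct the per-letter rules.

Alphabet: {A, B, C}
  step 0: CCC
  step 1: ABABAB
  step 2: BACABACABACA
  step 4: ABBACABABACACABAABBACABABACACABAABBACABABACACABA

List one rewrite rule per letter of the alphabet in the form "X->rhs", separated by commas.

  step 1 ⇒ step 2: ABABAB ⇒ BA·CA·BA·CA·BA·CA
    A ↦ BA
    B ↦ CA
  step 0 ⇒ step 1: CCC ⇒ AB·AB·AB
    C ↦ AB

A->BA, B->CA, C->AB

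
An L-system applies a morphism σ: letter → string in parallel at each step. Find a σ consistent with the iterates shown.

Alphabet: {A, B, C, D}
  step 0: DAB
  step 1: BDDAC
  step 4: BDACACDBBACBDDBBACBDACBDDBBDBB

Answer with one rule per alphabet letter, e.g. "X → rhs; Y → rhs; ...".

A->D, B->AC, C->BB, D->BD

  step 0 ⇒ step 1: DAB ⇒ BD·D·AC
    A ↦ D
    B ↦ AC
    D ↦ BD
    C ↦ BB  (constrained at step 1)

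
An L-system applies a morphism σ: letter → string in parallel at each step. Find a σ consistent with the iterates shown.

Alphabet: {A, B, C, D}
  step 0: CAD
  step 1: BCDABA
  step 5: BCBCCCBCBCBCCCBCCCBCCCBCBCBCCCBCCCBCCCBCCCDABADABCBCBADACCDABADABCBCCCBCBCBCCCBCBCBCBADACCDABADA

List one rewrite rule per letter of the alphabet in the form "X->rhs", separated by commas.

  step 0 ⇒ step 1: CAD ⇒ BC·DA·BA
    A ↦ DA
    C ↦ BC
    D ↦ BA
    B ↦ CC  (constrained at step 1)

A->DA, B->CC, C->BC, D->BA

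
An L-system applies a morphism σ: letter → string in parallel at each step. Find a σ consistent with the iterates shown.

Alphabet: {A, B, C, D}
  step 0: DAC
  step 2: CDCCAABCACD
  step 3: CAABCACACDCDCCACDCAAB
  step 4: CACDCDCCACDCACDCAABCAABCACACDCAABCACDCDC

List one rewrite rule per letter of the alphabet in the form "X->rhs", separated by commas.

A->CD, B->C, C->CA, D->AB

  step 3 ⇒ step 4: CAABCACACDCDCCACDCAAB ⇒ CA·CD·CD·C·CA·CD·CA·CD·CA·AB·CA·AB·CA·CA·CD·CA·AB·CA·CD·CD·C
    A ↦ CD
    B ↦ C
    C ↦ CA
    D ↦ AB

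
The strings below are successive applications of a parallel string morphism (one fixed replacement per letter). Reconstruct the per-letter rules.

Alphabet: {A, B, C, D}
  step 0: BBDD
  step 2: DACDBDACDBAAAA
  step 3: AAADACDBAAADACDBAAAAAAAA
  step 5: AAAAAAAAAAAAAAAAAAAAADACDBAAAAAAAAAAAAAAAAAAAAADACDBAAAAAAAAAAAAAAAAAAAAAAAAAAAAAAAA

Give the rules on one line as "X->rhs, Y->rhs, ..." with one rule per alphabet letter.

  step 2 ⇒ step 3: DACDBDACDBAAAA ⇒ A·AA·D·A·CDB·A·AA·D·A·CDB·AA·AA·AA·AA
    A ↦ AA
    B ↦ CDB
    C ↦ D
    D ↦ A

A->AA, B->CDB, C->D, D->A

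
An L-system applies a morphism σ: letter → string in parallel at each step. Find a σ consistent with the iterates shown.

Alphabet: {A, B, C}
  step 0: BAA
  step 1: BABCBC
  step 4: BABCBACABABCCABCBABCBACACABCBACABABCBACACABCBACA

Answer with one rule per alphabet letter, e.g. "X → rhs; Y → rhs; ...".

  step 0 ⇒ step 1: BAA ⇒ BA·BC·BC
    A ↦ BC
    B ↦ BA
    C ↦ CA  (constrained at step 1)

A->BC, B->BA, C->CA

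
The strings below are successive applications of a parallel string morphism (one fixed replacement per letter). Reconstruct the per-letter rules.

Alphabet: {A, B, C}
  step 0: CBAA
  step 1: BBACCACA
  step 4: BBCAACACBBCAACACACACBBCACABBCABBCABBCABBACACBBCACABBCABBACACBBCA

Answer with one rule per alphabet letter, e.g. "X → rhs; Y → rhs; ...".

A->CA, B->AC, C->BB

  step 0 ⇒ step 1: CBAA ⇒ BB·AC·CA·CA
    A ↦ CA
    B ↦ AC
    C ↦ BB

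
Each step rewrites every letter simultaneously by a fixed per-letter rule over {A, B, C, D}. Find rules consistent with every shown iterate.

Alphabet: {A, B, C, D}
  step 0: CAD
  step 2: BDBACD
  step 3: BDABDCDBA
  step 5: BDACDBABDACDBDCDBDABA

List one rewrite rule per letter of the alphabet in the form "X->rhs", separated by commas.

A->CD, B->BD, C->B, D->A

  step 2 ⇒ step 3: BDBACD ⇒ BD·A·BD·CD·B·A
    A ↦ CD
    B ↦ BD
    C ↦ B
    D ↦ A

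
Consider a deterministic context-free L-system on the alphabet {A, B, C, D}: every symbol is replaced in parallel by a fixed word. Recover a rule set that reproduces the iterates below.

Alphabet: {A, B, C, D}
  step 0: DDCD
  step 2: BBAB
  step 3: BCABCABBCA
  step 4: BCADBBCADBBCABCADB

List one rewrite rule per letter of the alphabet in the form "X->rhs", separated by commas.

A->B, B->BCA, C->D, D->A

  step 3 ⇒ step 4: BCABCABBCA ⇒ BCA·D·B·BCA·D·B·BCA·BCA·D·B
    A ↦ B
    B ↦ BCA
    C ↦ D
    D ↦ A  (constrained at step 0)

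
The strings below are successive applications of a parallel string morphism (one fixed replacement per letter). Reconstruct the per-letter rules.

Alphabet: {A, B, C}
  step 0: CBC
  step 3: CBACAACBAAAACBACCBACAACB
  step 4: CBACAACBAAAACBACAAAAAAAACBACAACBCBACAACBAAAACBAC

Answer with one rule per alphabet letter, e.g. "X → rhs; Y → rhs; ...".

  step 3 ⇒ step 4: CBACAACBAAAACBACCBACAACB ⇒ CB·AC·AA·CB·AA·AA·CB·AC·AA·AA·AA·AA·CB·AC·AA·CB·CB·AC·AA·CB·AA·AA·CB·AC
    A ↦ AA
    B ↦ AC
    C ↦ CB

A->AA, B->AC, C->CB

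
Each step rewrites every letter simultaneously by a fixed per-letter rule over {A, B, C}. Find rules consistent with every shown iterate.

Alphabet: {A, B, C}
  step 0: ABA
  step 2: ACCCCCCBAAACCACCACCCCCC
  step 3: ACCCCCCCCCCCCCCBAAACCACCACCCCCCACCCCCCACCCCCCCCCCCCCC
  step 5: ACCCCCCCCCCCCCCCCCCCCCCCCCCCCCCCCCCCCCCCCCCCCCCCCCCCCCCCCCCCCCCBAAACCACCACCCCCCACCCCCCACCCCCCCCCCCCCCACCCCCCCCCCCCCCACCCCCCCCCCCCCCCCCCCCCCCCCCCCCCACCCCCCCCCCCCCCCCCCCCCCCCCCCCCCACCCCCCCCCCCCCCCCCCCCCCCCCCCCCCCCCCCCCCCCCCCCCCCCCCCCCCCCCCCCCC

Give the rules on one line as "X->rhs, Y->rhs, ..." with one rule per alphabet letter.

A->ACC, B->BAA, C->CC

  step 2 ⇒ step 3: ACCCCCCBAAACCACCACCCCCC ⇒ ACC·CC·CC·CC·CC·CC·CC·BAA·ACC·ACC·ACC·CC·CC·ACC·CC·CC·ACC·CC·CC·CC·CC·CC·CC
    A ↦ ACC
    B ↦ BAA
    C ↦ CC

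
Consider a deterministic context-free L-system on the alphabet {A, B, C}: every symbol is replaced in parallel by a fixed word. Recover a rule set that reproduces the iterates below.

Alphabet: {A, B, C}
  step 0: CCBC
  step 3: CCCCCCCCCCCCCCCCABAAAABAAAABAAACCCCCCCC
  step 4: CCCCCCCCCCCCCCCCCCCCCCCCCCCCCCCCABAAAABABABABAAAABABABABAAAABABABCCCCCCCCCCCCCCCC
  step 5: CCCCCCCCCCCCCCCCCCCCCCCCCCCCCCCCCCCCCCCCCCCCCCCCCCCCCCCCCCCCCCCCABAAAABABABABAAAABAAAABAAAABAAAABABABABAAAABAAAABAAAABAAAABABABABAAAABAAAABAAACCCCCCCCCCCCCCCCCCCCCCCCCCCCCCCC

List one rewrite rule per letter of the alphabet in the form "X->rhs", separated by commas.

A->AB, B->AAA, C->CC

  step 4 ⇒ step 5: CCCCCCCCCCCCCCCCCCCCCCCCCCCCCCCCABAAAABABABABAAAABABABABAAAABABABCCCCCCCCCCCCCCCC ⇒ CC·CC·CC·CC·CC·CC·CC·CC·CC·CC·CC·CC·CC·CC·CC·CC·CC·CC·CC·CC·CC·CC·CC·CC·CC·CC·CC·CC·CC·CC·CC·CC·AB·AAA·AB·AB·AB·AB·AAA·AB·AAA·AB·AAA·AB·AAA·AB·AB·AB·AB·AAA·AB·AAA·AB·AAA·AB·AAA·AB·AB·AB·AB·AAA·AB·AAA·AB·AAA·CC·CC·CC·CC·CC·CC·CC·CC·CC·CC·CC·CC·CC·CC·CC·CC
    A ↦ AB
    B ↦ AAA
    C ↦ CC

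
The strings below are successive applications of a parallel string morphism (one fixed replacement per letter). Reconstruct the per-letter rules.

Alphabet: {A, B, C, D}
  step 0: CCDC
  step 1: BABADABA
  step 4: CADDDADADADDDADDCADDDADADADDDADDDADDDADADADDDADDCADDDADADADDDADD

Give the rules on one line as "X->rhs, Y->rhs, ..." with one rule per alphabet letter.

A->DD, B->CA, C->BA, D->DA

  step 0 ⇒ step 1: CCDC ⇒ BA·BA·DA·BA
    C ↦ BA
    D ↦ DA
    A ↦ DD  (constrained at step 1)
    B ↦ CA  (constrained at step 1)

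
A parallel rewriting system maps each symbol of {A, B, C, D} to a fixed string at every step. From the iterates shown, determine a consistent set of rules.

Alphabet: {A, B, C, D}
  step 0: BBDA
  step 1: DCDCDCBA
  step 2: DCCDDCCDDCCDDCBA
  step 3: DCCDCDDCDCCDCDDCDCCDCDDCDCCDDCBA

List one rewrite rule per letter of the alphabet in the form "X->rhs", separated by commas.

  step 2 ⇒ step 3: DCCDDCCDDCCDDCBA ⇒ DC·CD·CD·DC·DC·CD·CD·DC·DC·CD·CD·DC·DC·CD·DC·BA
    A ↦ BA
    B ↦ DC
    C ↦ CD
    D ↦ DC

A->BA, B->DC, C->CD, D->DC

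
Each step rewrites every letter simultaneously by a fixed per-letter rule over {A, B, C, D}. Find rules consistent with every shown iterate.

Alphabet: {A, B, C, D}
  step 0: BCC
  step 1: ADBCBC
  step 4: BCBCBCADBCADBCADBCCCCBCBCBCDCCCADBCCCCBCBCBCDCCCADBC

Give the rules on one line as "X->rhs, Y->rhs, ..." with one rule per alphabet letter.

A->D, B->AD, C->BC, D->CCC

  step 0 ⇒ step 1: BCC ⇒ AD·BC·BC
    B ↦ AD
    C ↦ BC
    A ↦ D  (constrained at step 1)
    D ↦ CCC  (constrained at step 1)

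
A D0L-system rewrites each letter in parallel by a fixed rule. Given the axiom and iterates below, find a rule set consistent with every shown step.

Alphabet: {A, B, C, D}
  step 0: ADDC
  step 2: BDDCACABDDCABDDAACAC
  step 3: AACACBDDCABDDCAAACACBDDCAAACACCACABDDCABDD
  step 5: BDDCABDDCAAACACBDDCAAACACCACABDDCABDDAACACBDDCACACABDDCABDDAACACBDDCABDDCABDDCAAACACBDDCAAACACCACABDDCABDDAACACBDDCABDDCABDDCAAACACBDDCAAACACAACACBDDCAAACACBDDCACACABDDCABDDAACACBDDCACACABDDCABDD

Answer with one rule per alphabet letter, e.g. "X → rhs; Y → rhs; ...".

  step 2 ⇒ step 3: BDDCACABDDCABDDAACAC ⇒ A·AC·AC·BDD·CA·BDD·CA·A·AC·AC·BDD·CA·A·AC·AC·CA·CA·BDD·CA·BDD
    A ↦ CA
    B ↦ A
    C ↦ BDD
    D ↦ AC

A->CA, B->A, C->BDD, D->AC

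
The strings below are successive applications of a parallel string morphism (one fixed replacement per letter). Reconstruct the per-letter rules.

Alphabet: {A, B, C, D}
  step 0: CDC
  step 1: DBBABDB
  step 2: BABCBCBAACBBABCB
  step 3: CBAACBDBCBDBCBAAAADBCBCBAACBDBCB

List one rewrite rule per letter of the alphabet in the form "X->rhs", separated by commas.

  step 2 ⇒ step 3: BABCBCBAACBBABCB ⇒ CB·AA·CB·DB·CB·DB·CB·AA·AA·DB·CB·CB·AA·CB·DB·CB
    A ↦ AA
    B ↦ CB
    C ↦ DB
  step 0 ⇒ step 1: CDC ⇒ DB·BAB·DB
    D ↦ BAB

A->AA, B->CB, C->DB, D->BAB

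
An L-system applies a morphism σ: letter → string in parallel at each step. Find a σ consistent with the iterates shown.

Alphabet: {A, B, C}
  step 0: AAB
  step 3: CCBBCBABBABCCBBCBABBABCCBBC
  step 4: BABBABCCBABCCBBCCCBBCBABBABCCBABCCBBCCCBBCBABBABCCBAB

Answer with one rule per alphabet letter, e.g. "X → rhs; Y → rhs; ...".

  step 3 ⇒ step 4: CCBBCBABBABCCBBCBABBABCCBBC ⇒ BAB·BAB·C·C·BAB·C·CBB·C·C·CBB·C·BAB·BAB·C·C·BAB·C·CBB·C·C·CBB·C·BAB·BAB·C·C·BAB
    A ↦ CBB
    B ↦ C
    C ↦ BAB

A->CBB, B->C, C->BAB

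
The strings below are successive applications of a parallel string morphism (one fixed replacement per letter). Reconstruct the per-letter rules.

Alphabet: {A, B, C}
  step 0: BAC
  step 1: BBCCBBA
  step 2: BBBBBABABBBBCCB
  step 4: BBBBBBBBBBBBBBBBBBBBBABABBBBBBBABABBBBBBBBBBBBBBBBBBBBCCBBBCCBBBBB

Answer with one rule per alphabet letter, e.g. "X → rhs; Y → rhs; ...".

  step 1 ⇒ step 2: BBCCBBA ⇒ BB·BB·BA·BA·BB·BB·CCB
    A ↦ CCB
    B ↦ BB
    C ↦ BA

A->CCB, B->BB, C->BA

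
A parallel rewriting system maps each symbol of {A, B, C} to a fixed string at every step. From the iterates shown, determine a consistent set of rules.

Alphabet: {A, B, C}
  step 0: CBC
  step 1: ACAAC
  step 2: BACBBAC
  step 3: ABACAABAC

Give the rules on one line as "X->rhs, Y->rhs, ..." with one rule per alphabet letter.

  step 2 ⇒ step 3: BACBBAC ⇒ A·B·AC·A·A·B·AC
    A ↦ B
    B ↦ A
    C ↦ AC

A->B, B->A, C->AC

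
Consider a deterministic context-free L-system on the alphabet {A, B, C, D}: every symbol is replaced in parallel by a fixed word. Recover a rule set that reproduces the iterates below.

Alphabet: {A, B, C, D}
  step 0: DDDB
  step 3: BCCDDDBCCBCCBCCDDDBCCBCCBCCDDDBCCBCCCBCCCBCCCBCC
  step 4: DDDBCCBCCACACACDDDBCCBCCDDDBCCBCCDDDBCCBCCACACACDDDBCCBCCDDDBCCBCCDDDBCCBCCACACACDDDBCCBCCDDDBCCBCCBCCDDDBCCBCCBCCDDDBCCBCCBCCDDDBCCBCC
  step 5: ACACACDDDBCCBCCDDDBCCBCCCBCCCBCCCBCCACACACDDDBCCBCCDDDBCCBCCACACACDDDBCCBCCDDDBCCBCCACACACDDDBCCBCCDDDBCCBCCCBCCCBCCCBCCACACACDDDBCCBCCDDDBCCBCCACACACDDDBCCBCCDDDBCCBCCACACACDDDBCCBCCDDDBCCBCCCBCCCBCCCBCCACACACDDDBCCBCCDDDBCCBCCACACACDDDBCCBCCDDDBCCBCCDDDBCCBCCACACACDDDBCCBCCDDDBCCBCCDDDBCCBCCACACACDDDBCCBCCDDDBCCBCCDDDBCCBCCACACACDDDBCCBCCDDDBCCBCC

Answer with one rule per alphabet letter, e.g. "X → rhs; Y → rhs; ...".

  step 4 ⇒ step 5: DDDBCCBCCACACACDDDBCCBCCDDDBCCBCCDDDBCCBCCACACACDDDBCCBCCDDDBCCBCCDDDBCCBCCACACACDDDBCCBCCDDDBCCBCCBCCDDDBCCBCCBCCDDDBCCBCCBCCDDDBCCBCC ⇒ AC·AC·AC·DDD·BCC·BCC·DDD·BCC·BCC·C·BCC·C·BCC·C·BCC·AC·AC·AC·DDD·BCC·BCC·DDD·BCC·BCC·AC·AC·AC·DDD·BCC·BCC·DDD·BCC·BCC·AC·AC·AC·DDD·BCC·BCC·DDD·BCC·BCC·C·BCC·C·BCC·C·BCC·AC·AC·AC·DDD·BCC·BCC·DDD·BCC·BCC·AC·AC·AC·DDD·BCC·BCC·DDD·BCC·BCC·AC·AC·AC·DDD·BCC·BCC·DDD·BCC·BCC·C·BCC·C·BCC·C·BCC·AC·AC·AC·DDD·BCC·BCC·DDD·BCC·BCC·AC·AC·AC·DDD·BCC·BCC·DDD·BCC·BCC·DDD·BCC·BCC·AC·AC·AC·DDD·BCC·BCC·DDD·BCC·BCC·DDD·BCC·BCC·AC·AC·AC·DDD·BCC·BCC·DDD·BCC·BCC·DDD·BCC·BCC·AC·AC·AC·DDD·BCC·BCC·DDD·BCC·BCC
    A ↦ C
    B ↦ DDD
    C ↦ BCC
    D ↦ AC

A->C, B->DDD, C->BCC, D->AC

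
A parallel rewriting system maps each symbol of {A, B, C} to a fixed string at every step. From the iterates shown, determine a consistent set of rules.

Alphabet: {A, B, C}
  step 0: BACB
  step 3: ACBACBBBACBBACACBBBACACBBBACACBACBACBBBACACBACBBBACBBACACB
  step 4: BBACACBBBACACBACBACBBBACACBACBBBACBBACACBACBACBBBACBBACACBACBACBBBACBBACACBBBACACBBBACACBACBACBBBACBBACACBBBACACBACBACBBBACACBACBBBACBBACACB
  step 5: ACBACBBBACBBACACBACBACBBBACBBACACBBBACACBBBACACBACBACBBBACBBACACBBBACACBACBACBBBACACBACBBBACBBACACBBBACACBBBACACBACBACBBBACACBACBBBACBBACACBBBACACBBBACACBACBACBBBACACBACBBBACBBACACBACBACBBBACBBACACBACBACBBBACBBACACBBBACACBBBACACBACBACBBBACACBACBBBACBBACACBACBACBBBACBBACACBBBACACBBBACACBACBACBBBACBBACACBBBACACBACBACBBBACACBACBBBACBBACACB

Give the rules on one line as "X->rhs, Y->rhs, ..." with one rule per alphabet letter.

A->B, B->ACB, C->BAC

  step 4 ⇒ step 5: BBACACBBBACACBACBACBBBACACBACBBBACBBACACBACBACBBBACBBACACBACBACBBBACBBACACBBBACACBBBACACBACBACBBBACBBACACBBBACACBACBACBBBACACBACBBBACBBACACB ⇒ ACB·ACB·B·BAC·B·BAC·ACB·ACB·ACB·B·BAC·B·BAC·ACB·B·BAC·ACB·B·BAC·ACB·ACB·ACB·B·BAC·B·BAC·ACB·B·BAC·ACB·ACB·ACB·B·BAC·ACB·ACB·B·BAC·B·BAC·ACB·B·BAC·ACB·B·BAC·ACB·ACB·ACB·B·BAC·ACB·ACB·B·BAC·B·BAC·ACB·B·BAC·ACB·B·BAC·ACB·ACB·ACB·B·BAC·ACB·ACB·B·BAC·B·BAC·ACB·ACB·ACB·B·BAC·B·BAC·ACB·ACB·ACB·B·BAC·B·BAC·ACB·B·BAC·ACB·B·BAC·ACB·ACB·ACB·B·BAC·ACB·ACB·B·BAC·B·BAC·ACB·ACB·ACB·B·BAC·B·BAC·ACB·B·BAC·ACB·B·BAC·ACB·ACB·ACB·B·BAC·B·BAC·ACB·B·BAC·ACB·ACB·ACB·B·BAC·ACB·ACB·B·BAC·B·BAC·ACB
    A ↦ B
    B ↦ ACB
    C ↦ BAC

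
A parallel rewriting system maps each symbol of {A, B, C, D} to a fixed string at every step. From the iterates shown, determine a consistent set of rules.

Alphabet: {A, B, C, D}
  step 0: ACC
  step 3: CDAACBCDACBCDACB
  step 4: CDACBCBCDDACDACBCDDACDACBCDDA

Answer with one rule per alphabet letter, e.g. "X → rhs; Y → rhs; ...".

A->CB, B->DA, C->CD, D->A

  step 3 ⇒ step 4: CDAACBCDACBCDACB ⇒ CD·A·CB·CB·CD·DA·CD·A·CB·CD·DA·CD·A·CB·CD·DA
    A ↦ CB
    B ↦ DA
    C ↦ CD
    D ↦ A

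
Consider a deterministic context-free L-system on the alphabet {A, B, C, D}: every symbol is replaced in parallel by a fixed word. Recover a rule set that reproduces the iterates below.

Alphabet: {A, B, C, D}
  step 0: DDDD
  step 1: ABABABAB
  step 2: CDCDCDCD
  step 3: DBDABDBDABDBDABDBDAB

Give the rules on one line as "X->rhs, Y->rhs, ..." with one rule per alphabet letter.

A->C, B->D, C->DBD, D->AB

  step 2 ⇒ step 3: CDCDCDCD ⇒ DBD·AB·DBD·AB·DBD·AB·DBD·AB
    C ↦ DBD
    D ↦ AB
  step 1 ⇒ step 2: ABABABAB ⇒ C·D·C·D·C·D·C·D
    A ↦ C
  step 1 ⇒ step 2: ABABABAB ⇒ C·D·C·D·C·D·C·D
    B ↦ D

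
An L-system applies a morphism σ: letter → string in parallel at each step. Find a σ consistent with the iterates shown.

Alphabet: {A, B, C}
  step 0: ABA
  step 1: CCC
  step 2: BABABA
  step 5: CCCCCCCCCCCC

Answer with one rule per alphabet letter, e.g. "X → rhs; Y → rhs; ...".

A->C, B->C, C->BA

  step 1 ⇒ step 2: CCC ⇒ BA·BA·BA
    C ↦ BA
  step 0 ⇒ step 1: ABA ⇒ C·C·C
    A ↦ C
  step 0 ⇒ step 1: ABA ⇒ C·C·C
    B ↦ C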